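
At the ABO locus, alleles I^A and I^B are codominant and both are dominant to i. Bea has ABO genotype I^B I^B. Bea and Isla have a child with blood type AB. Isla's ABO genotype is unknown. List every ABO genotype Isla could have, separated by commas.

I^A I^A, I^A I^B, I^A i

For each candidate genotype of Isla, check whether crossing it with I^B I^B can produce every observed child phenotype.
  I^A I^A → possible child types {AB} ✓
  I^A I^B → possible child types {B, AB} ✓
  I^A i → possible child types {B, AB} ✓
  I^B I^B → possible child types {B} ✗
  I^B i → possible child types {B} ✗
  i i → possible child types {B} ✗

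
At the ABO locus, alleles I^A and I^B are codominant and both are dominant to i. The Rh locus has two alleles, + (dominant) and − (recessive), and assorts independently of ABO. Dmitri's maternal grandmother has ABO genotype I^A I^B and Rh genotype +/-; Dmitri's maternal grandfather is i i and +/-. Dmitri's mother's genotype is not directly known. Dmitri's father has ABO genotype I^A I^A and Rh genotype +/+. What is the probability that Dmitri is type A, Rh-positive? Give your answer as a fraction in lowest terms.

Dmitri's mother's ABO genotype from I^A I^B × i i: 1/2 I^A i, 1/2 I^B i.
Crossing each possibility with the father I^A I^A and summing P(type A): 1/2·1 + 1/2·1/2 = 3/4.
Similarly for Rh via the mother's Rh distribution: P(Rh+) = 1.
Independent loci: 3/4 × 1 = 3/4.

3/4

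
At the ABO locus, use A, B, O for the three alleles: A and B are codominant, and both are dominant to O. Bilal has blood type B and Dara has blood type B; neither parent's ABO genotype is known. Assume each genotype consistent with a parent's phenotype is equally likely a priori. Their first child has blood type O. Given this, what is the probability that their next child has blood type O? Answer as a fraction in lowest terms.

1/4

Possible genotypes: Bilal ∈ {BB, BO}; Dara ∈ {BB, BO}.
Weight each parental genotype pair by prior × P(type-O child):
  BO × BO: posterior weight 1; P(next child type O) = 1/4.
Weighted sum = 1/4.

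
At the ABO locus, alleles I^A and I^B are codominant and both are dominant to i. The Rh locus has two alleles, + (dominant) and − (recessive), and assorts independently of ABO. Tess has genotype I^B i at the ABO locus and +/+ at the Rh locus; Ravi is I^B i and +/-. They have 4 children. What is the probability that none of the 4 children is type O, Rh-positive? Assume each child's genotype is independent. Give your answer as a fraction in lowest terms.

81/256

ABO cross I^B i × I^B i → 1/4 O, 3/4 B.
Rh cross +/+ × +/- → 1 Rh+; so P(type O, Rh-positive) = 1/4 × 1 = 1/4 per child.
P(not type O, Rh-positive) = 3/4 for one child; (3/4)^4 = 81/256.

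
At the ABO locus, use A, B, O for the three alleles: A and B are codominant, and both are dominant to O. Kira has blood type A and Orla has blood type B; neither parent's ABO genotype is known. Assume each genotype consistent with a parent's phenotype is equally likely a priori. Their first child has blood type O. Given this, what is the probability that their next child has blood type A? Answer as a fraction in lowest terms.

Possible genotypes: Kira ∈ {AA, AO}; Orla ∈ {BB, BO}.
Weight each parental genotype pair by prior × P(type-O child):
  AO × BO: posterior weight 1; P(next child type A) = 1/4.
Weighted sum = 1/4.

1/4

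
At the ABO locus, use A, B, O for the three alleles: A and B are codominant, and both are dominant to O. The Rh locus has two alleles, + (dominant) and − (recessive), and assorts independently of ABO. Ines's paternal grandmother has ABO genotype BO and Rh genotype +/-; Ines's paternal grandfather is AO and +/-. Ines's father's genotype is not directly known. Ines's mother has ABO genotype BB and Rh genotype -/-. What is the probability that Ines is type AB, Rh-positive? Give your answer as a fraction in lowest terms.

Ines's father's ABO genotype from BO × AO: 1/4 AB, 1/4 AO, 1/4 BO, 1/4 OO.
Crossing each possibility with the mother BB and summing P(type AB): 1/4·1/2 + 1/4·1/2 + 1/4·0 + 1/4·0 = 1/4.
Similarly for Rh via the father's Rh distribution: P(Rh+) = 1/2.
Independent loci: 1/4 × 1/2 = 1/8.

1/8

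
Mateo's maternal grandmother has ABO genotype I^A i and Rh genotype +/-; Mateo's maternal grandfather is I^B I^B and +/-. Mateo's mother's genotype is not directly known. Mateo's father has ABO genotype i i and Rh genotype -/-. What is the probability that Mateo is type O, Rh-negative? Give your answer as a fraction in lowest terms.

Mateo's mother's ABO genotype from I^A i × I^B I^B: 1/2 I^A I^B, 1/2 I^B i.
Crossing each possibility with the father i i and summing P(type O): 1/2·0 + 1/2·1/2 = 1/4.
Similarly for Rh via the mother's Rh distribution: P(Rh-) = 1/2.
Independent loci: 1/4 × 1/2 = 1/8.

1/8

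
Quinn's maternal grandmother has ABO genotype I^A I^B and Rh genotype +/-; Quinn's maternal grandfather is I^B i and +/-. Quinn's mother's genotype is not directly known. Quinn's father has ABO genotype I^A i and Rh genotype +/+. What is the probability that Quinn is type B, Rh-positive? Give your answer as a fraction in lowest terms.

1/4

Quinn's mother's ABO genotype from I^A I^B × I^B i: 1/4 I^A I^B, 1/4 I^A i, 1/4 I^B I^B, 1/4 I^B i.
Crossing each possibility with the father I^A i and summing P(type B): 1/4·1/4 + 1/4·0 + 1/4·1/2 + 1/4·1/4 = 1/4.
Similarly for Rh via the mother's Rh distribution: P(Rh+) = 1.
Independent loci: 1/4 × 1 = 1/4.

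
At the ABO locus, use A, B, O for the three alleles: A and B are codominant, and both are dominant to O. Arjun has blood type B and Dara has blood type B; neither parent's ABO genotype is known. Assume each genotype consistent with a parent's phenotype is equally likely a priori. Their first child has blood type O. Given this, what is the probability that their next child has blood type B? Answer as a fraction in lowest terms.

Possible genotypes: Arjun ∈ {BB, BO}; Dara ∈ {BB, BO}.
Weight each parental genotype pair by prior × P(type-O child):
  BO × BO: posterior weight 1; P(next child type B) = 3/4.
Weighted sum = 3/4.

3/4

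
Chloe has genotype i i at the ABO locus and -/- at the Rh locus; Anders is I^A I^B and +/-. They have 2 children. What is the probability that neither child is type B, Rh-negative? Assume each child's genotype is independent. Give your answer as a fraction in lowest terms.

9/16

ABO cross i i × I^A I^B → 1/2 A, 1/2 B.
Rh cross -/- × +/- → 1/2 Rh+, 1/2 Rh-; so P(type B, Rh-negative) = 1/2 × 1/2 = 1/4 per child.
P(not type B, Rh-negative) = 3/4 for one child; (3/4)^2 = 9/16.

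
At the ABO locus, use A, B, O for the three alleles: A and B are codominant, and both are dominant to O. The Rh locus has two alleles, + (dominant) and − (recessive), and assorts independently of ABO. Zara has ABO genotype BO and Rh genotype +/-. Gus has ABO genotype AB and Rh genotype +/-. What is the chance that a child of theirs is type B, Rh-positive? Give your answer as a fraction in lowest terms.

3/8

ABO cross BO × AB → offspring phenotypes: 1/4 A, 1/2 B, 1/4 AB.
Rh cross +/- × +/- → 3/4 Rh+, 1/4 Rh-.
Independent loci: P(type B, Rh-positive) = 1/2 × 3/4 = 3/8.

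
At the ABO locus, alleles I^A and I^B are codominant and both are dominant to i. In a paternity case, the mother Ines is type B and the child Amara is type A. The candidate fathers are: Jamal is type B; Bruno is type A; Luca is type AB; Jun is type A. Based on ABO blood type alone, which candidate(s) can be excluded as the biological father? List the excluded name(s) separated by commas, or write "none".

A candidate is excluded only if no genotype consistent with his phenotype could produce a type A child with a type B mother.
Jamal (type B): no genotype consistent with that phenotype can produce a type-A child with a type-B mother.

Jamal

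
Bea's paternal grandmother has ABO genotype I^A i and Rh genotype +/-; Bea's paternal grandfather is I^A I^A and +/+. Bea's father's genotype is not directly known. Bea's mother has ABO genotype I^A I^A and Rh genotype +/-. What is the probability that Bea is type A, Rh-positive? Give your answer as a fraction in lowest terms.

Bea's father's ABO genotype from I^A i × I^A I^A: 1/2 I^A I^A, 1/2 I^A i.
Crossing each possibility with the mother I^A I^A and summing P(type A): 1/2·1 + 1/2·1 = 1.
Similarly for Rh via the father's Rh distribution: P(Rh+) = 7/8.
Independent loci: 1 × 7/8 = 7/8.

7/8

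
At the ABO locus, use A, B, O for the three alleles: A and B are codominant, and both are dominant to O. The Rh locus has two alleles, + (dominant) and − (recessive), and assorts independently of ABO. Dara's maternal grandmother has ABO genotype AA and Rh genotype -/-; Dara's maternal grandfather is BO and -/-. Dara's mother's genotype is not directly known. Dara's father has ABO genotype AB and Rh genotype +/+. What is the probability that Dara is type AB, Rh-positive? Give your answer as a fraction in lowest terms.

Dara's mother's ABO genotype from AA × BO: 1/2 AB, 1/2 AO.
Crossing each possibility with the father AB and summing P(type AB): 1/2·1/2 + 1/2·1/4 = 3/8.
Similarly for Rh via the mother's Rh distribution: P(Rh+) = 1.
Independent loci: 3/8 × 1 = 3/8.

3/8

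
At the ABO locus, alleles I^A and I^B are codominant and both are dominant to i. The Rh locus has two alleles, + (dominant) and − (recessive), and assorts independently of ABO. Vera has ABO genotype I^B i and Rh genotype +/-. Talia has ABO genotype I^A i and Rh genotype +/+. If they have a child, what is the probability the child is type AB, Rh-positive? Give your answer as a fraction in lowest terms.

1/4

ABO cross I^B i × I^A i → offspring phenotypes: 1/4 O, 1/4 A, 1/4 B, 1/4 AB.
Rh cross +/- × +/+ → 1 Rh+.
Independent loci: P(type AB, Rh-positive) = 1/4 × 1 = 1/4.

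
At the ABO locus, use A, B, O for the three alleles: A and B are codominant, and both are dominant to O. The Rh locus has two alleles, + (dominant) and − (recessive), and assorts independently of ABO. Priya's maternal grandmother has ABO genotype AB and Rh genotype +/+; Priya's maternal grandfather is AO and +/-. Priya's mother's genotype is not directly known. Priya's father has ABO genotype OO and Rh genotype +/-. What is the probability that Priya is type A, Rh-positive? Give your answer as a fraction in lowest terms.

7/16

Priya's mother's ABO genotype from AB × AO: 1/4 AA, 1/4 AB, 1/4 AO, 1/4 BO.
Crossing each possibility with the father OO and summing P(type A): 1/4·1 + 1/4·1/2 + 1/4·1/2 + 1/4·0 = 1/2.
Similarly for Rh via the mother's Rh distribution: P(Rh+) = 7/8.
Independent loci: 1/2 × 7/8 = 7/16.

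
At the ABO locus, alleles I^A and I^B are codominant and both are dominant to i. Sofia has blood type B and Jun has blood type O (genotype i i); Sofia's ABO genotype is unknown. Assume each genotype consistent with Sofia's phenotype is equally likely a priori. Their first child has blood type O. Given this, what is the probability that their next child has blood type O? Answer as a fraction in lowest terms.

Possible genotypes: Sofia ∈ {I^B I^B, I^B i}; Jun ∈ {i i}.
Weight each parental genotype pair by prior × P(type-O child):
  I^B i × i i: posterior weight 1; P(next child type O) = 1/2.
Weighted sum = 1/2.

1/2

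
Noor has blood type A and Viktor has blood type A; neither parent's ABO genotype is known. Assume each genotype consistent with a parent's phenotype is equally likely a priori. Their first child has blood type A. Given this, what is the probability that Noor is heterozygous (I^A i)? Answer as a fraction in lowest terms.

Possible genotypes: Noor ∈ {I^A I^A, I^A i}; Viktor ∈ {I^A I^A, I^A i}.
Weight each parental genotype pair by prior × P(type-A child):
  I^A I^A × I^A I^A: posterior weight 4/15.
  I^A I^A × I^A i: posterior weight 4/15.
  I^A i × I^A I^A: posterior weight 4/15.
  I^A i × I^A i: posterior weight 1/5.
Sum the posterior weight over pairs where Noor is I^A i: 7/15.

7/15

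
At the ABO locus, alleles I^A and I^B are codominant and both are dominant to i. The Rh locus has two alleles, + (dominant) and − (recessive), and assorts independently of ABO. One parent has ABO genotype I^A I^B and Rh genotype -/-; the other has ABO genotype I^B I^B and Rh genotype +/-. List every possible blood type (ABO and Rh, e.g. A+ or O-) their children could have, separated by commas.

B+, B-, AB+, AB-

Gametes from I^A I^B × I^B I^B give offspring ABO genotypes I^A I^B, I^B I^B, i.e. phenotypes B, AB.
Rh cross -/- × +/- → phenotypes Rh+, Rh-.
Combining independently: B+, B-, AB+, AB-.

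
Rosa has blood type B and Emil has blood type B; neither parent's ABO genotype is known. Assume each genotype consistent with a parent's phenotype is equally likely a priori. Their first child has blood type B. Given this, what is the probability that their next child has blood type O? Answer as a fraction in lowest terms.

1/20

Possible genotypes: Rosa ∈ {BB, BO}; Emil ∈ {BB, BO}.
Weight each parental genotype pair by prior × P(type-B child):
  BB × BB: posterior weight 4/15; P(next child type O) = 0.
  BB × BO: posterior weight 4/15; P(next child type O) = 0.
  BO × BB: posterior weight 4/15; P(next child type O) = 0.
  BO × BO: posterior weight 1/5; P(next child type O) = 1/4.
Weighted sum = 1/20.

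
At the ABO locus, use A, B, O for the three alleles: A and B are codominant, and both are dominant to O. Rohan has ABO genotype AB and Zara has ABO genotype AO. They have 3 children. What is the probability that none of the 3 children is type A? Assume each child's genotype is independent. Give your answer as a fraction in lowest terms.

1/8

ABO cross AB × AO → 1/2 A, 1/4 B, 1/4 AB.
So P(type A) = 1/2 per child.
P(not type A) = 1/2 for one child; (1/2)^3 = 1/8.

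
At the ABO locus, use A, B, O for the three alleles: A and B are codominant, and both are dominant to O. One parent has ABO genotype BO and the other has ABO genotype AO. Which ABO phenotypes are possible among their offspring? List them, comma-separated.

Gametes from BO × AO give offspring ABO genotypes AB, AO, BO, OO, i.e. phenotypes O, A, B, AB.

O, A, B, AB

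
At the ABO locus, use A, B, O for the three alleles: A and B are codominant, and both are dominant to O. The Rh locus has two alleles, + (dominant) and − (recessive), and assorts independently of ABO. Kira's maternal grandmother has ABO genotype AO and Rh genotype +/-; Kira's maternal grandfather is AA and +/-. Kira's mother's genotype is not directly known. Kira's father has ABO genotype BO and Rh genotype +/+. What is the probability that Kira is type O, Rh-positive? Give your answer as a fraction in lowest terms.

Kira's mother's ABO genotype from AO × AA: 1/2 AA, 1/2 AO.
Crossing each possibility with the father BO and summing P(type O): 1/2·0 + 1/2·1/4 = 1/8.
Similarly for Rh via the mother's Rh distribution: P(Rh+) = 1.
Independent loci: 1/8 × 1 = 1/8.

1/8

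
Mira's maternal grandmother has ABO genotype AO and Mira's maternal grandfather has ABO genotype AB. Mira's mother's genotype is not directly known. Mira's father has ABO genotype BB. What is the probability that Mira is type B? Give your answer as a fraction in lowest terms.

Mira's mother's ABO genotype from AO × AB: 1/4 AA, 1/4 AB, 1/4 AO, 1/4 BO.
Crossing each possibility with the father BB and summing P(type B): 1/4·0 + 1/4·1/2 + 1/4·1/2 + 1/4·1 = 1/2.

1/2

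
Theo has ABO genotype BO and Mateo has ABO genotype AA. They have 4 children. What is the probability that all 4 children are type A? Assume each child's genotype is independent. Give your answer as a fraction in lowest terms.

ABO cross BO × AA → 1/2 A, 1/2 AB.
So P(type A) = 1/2 per child.
All 4 independent: (1/2)^4 = 1/16.

1/16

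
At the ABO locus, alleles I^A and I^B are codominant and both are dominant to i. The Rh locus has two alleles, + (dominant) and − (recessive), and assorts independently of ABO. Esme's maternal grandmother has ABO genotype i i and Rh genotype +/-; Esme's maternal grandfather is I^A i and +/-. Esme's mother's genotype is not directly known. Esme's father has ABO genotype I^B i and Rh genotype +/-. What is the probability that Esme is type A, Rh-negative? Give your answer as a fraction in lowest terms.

Esme's mother's ABO genotype from i i × I^A i: 1/2 I^A i, 1/2 i i.
Crossing each possibility with the father I^B i and summing P(type A): 1/2·1/4 + 1/2·0 = 1/8.
Similarly for Rh via the mother's Rh distribution: P(Rh-) = 1/4.
Independent loci: 1/8 × 1/4 = 1/32.

1/32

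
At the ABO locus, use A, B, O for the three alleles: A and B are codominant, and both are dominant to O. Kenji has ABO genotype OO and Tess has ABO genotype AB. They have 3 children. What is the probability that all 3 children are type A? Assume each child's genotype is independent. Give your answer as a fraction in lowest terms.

1/8

ABO cross OO × AB → 1/2 A, 1/2 B.
So P(type A) = 1/2 per child.
All 3 independent: (1/2)^3 = 1/8.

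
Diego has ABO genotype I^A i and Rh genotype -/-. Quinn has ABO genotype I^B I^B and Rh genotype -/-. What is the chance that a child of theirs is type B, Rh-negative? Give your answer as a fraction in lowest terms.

ABO cross I^A i × I^B I^B → offspring phenotypes: 1/2 B, 1/2 AB.
Rh cross -/- × -/- → 1 Rh-.
Independent loci: P(type B, Rh-negative) = 1/2 × 1 = 1/2.

1/2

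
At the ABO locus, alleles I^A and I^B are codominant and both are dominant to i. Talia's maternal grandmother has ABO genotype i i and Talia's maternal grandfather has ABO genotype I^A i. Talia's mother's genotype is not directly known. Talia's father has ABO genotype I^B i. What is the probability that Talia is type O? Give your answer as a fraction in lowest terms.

Talia's mother's ABO genotype from i i × I^A i: 1/2 I^A i, 1/2 i i.
Crossing each possibility with the father I^B i and summing P(type O): 1/2·1/4 + 1/2·1/2 = 3/8.

3/8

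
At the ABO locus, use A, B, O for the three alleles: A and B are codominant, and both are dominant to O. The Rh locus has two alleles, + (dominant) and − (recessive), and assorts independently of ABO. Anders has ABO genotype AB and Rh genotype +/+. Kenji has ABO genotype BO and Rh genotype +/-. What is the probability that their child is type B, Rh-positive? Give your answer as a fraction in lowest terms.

1/2

ABO cross AB × BO → offspring phenotypes: 1/4 A, 1/2 B, 1/4 AB.
Rh cross +/+ × +/- → 1 Rh+.
Independent loci: P(type B, Rh-positive) = 1/2 × 1 = 1/2.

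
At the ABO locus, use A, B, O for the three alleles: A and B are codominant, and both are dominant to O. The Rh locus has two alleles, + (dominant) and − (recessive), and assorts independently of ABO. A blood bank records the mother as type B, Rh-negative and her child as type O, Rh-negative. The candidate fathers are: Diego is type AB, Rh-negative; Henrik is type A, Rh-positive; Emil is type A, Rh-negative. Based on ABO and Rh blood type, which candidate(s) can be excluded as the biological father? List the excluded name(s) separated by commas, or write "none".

A candidate is excluded only if no genotype consistent with his phenotype could produce a type O, Rh-negative child with a type B, Rh-negative mother.
Diego (type AB, Rh-): no genotype consistent with that phenotype can produce a type-O Rh- child with a type-B mother.

Diego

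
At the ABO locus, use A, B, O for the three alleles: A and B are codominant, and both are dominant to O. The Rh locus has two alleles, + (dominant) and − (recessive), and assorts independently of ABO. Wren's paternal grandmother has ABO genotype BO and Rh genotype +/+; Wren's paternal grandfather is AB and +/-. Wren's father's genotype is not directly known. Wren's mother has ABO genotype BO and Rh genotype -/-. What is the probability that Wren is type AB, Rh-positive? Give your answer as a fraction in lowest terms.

3/32

Wren's father's ABO genotype from BO × AB: 1/4 AB, 1/4 AO, 1/4 BB, 1/4 BO.
Crossing each possibility with the mother BO and summing P(type AB): 1/4·1/4 + 1/4·1/4 + 1/4·0 + 1/4·0 = 1/8.
Similarly for Rh via the father's Rh distribution: P(Rh+) = 3/4.
Independent loci: 1/8 × 3/4 = 3/32.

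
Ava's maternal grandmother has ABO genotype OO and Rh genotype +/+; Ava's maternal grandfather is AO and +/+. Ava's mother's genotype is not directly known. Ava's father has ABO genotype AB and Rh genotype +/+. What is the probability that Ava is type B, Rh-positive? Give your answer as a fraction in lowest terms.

3/8

Ava's mother's ABO genotype from OO × AO: 1/2 AO, 1/2 OO.
Crossing each possibility with the father AB and summing P(type B): 1/2·1/4 + 1/2·1/2 = 3/8.
Similarly for Rh via the mother's Rh distribution: P(Rh+) = 1.
Independent loci: 3/8 × 1 = 3/8.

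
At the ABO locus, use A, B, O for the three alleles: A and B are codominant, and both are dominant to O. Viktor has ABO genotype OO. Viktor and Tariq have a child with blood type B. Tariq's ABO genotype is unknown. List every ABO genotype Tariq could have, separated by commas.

AB, BB, BO

For each candidate genotype of Tariq, check whether crossing it with OO can produce every observed child phenotype.
  AA → possible child types {A} ✗
  AB → possible child types {A, B} ✓
  AO → possible child types {O, A} ✗
  BB → possible child types {B} ✓
  BO → possible child types {O, B} ✓
  OO → possible child types {O} ✗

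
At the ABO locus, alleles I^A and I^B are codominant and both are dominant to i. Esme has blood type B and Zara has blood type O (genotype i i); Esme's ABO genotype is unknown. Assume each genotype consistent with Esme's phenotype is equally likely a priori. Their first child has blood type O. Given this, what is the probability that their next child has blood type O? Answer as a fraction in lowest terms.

1/2

Possible genotypes: Esme ∈ {I^B I^B, I^B i}; Zara ∈ {i i}.
Weight each parental genotype pair by prior × P(type-O child):
  I^B i × i i: posterior weight 1; P(next child type O) = 1/2.
Weighted sum = 1/2.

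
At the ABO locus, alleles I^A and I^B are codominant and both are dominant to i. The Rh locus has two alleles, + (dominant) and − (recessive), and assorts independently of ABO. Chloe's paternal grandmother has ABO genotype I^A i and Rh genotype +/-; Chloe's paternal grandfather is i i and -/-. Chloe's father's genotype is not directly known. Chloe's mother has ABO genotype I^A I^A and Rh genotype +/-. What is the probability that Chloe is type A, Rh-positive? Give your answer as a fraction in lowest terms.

5/8

Chloe's father's ABO genotype from I^A i × i i: 1/2 I^A i, 1/2 i i.
Crossing each possibility with the mother I^A I^A and summing P(type A): 1/2·1 + 1/2·1 = 1.
Similarly for Rh via the father's Rh distribution: P(Rh+) = 5/8.
Independent loci: 1 × 5/8 = 5/8.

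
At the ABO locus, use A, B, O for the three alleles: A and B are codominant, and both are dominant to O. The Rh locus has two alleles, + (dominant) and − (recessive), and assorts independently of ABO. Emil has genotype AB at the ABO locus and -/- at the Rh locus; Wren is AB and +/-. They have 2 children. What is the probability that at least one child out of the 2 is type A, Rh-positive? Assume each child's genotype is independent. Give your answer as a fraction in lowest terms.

ABO cross AB × AB → 1/4 A, 1/4 B, 1/2 AB.
Rh cross -/- × +/- → 1/2 Rh+, 1/2 Rh-; so P(type A, Rh-positive) = 1/4 × 1/2 = 1/8 per child.
P(none) = (7/8)^2 = 49/64; P(at least one) = 1 − 49/64 = 15/64.

15/64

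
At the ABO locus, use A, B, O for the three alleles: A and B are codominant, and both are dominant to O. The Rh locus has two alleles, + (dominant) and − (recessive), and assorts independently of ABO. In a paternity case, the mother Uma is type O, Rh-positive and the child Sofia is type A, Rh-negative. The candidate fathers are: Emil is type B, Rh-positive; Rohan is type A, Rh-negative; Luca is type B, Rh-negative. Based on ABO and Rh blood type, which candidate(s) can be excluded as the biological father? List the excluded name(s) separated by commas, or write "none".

A candidate is excluded only if no genotype consistent with his phenotype could produce a type A, Rh-negative child with a type O, Rh-positive mother.
Emil (type B, Rh+): no genotype consistent with that phenotype can produce a type-A Rh- child with a type-O mother.
Luca (type B, Rh-): no genotype consistent with that phenotype can produce a type-A Rh- child with a type-O mother.

Emil, Luca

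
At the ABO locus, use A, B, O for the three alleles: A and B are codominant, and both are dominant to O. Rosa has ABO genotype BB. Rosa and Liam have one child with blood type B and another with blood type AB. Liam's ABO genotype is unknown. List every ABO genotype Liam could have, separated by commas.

For each candidate genotype of Liam, check whether crossing it with BB can produce every observed child phenotype.
  AA → possible child types {AB} ✗
  AB → possible child types {B, AB} ✓
  AO → possible child types {B, AB} ✓
  BB → possible child types {B} ✗
  BO → possible child types {B} ✗
  OO → possible child types {B} ✗

AB, AO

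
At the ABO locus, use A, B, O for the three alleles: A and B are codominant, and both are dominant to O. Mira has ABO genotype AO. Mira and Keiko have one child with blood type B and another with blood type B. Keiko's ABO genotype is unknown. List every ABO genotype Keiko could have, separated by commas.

For each candidate genotype of Keiko, check whether crossing it with AO can produce every observed child phenotype.
  AA → possible child types {A} ✗
  AB → possible child types {A, B, AB} ✓
  AO → possible child types {O, A} ✗
  BB → possible child types {B, AB} ✓
  BO → possible child types {O, A, B, AB} ✓
  OO → possible child types {O, A} ✗

AB, BB, BO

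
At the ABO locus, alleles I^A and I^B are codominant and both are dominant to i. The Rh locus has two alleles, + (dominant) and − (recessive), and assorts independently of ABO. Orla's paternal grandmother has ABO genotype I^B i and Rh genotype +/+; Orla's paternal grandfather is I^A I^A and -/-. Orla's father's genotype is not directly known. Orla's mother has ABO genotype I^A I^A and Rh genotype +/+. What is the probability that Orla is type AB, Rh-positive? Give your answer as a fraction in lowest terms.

1/4

Orla's father's ABO genotype from I^B i × I^A I^A: 1/2 I^A I^B, 1/2 I^A i.
Crossing each possibility with the mother I^A I^A and summing P(type AB): 1/2·1/2 + 1/2·0 = 1/4.
Similarly for Rh via the father's Rh distribution: P(Rh+) = 1.
Independent loci: 1/4 × 1 = 1/4.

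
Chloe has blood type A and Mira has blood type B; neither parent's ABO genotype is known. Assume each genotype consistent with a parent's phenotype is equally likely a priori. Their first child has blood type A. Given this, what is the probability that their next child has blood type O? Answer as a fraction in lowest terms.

Possible genotypes: Chloe ∈ {I^A I^A, I^A i}; Mira ∈ {I^B I^B, I^B i}.
Weight each parental genotype pair by prior × P(type-A child):
  I^A I^A × I^B i: posterior weight 2/3; P(next child type O) = 0.
  I^A i × I^B i: posterior weight 1/3; P(next child type O) = 1/4.
Weighted sum = 1/12.

1/12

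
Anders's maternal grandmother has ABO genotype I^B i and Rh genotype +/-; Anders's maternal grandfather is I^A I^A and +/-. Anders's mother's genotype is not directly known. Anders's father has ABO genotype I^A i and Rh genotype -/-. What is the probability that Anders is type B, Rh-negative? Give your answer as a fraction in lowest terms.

1/16

Anders's mother's ABO genotype from I^B i × I^A I^A: 1/2 I^A I^B, 1/2 I^A i.
Crossing each possibility with the father I^A i and summing P(type B): 1/2·1/4 + 1/2·0 = 1/8.
Similarly for Rh via the mother's Rh distribution: P(Rh-) = 1/2.
Independent loci: 1/8 × 1/2 = 1/16.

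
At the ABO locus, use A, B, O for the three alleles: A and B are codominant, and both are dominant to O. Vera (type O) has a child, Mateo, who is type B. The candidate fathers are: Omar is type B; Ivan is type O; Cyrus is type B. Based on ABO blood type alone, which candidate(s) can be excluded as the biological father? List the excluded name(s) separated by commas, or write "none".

Ivan

A candidate is excluded only if no genotype consistent with his phenotype could produce a type B child with a type O mother.
Ivan (type O): no genotype consistent with that phenotype can produce a type-B child with a type-O mother.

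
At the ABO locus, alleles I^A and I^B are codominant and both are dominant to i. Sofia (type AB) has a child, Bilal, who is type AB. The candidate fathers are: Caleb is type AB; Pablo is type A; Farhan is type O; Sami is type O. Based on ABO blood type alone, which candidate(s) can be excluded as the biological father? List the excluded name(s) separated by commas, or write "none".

Farhan, Sami

A candidate is excluded only if no genotype consistent with his phenotype could produce a type AB child with a type AB mother.
Farhan (type O): no genotype consistent with that phenotype can produce a type-AB child with a type-AB mother.
Sami (type O): no genotype consistent with that phenotype can produce a type-AB child with a type-AB mother.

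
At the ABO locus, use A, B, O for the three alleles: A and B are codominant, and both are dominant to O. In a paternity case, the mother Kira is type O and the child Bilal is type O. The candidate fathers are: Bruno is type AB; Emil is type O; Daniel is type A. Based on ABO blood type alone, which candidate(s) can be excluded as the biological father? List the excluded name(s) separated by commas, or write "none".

A candidate is excluded only if no genotype consistent with his phenotype could produce a type O child with a type O mother.
Bruno (type AB): no genotype consistent with that phenotype can produce a type-O child with a type-O mother.

Bruno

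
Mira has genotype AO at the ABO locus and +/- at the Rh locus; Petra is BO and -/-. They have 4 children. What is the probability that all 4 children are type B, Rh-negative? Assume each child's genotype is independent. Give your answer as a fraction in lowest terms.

1/4096

ABO cross AO × BO → 1/4 O, 1/4 A, 1/4 B, 1/4 AB.
Rh cross +/- × -/- → 1/2 Rh+, 1/2 Rh-; so P(type B, Rh-negative) = 1/4 × 1/2 = 1/8 per child.
All 4 independent: (1/8)^4 = 1/4096.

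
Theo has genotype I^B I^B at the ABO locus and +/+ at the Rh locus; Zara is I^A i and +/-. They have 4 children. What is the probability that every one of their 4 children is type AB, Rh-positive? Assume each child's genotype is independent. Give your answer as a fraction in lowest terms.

ABO cross I^B I^B × I^A i → 1/2 B, 1/2 AB.
Rh cross +/+ × +/- → 1 Rh+; so P(type AB, Rh-positive) = 1/2 × 1 = 1/2 per child.
All 4 independent: (1/2)^4 = 1/16.

1/16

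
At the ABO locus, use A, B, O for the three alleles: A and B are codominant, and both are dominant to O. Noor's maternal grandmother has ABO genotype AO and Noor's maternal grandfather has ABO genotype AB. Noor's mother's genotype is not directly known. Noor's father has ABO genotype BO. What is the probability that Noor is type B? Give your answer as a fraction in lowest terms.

Noor's mother's ABO genotype from AO × AB: 1/4 AA, 1/4 AB, 1/4 AO, 1/4 BO.
Crossing each possibility with the father BO and summing P(type B): 1/4·0 + 1/4·1/2 + 1/4·1/4 + 1/4·3/4 = 3/8.

3/8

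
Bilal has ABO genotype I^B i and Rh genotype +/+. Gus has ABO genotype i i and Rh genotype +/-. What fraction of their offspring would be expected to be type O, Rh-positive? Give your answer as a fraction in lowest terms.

1/2

ABO cross I^B i × i i → offspring phenotypes: 1/2 O, 1/2 B.
Rh cross +/+ × +/- → 1 Rh+.
Independent loci: P(type O, Rh-positive) = 1/2 × 1 = 1/2.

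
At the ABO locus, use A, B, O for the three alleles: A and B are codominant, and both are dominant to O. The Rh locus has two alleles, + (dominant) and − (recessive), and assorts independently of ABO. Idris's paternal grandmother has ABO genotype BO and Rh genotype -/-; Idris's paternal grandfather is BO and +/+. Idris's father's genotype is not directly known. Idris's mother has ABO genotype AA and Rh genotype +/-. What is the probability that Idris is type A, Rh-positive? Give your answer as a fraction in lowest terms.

3/8

Idris's father's ABO genotype from BO × BO: 1/4 BB, 1/2 BO, 1/4 OO.
Crossing each possibility with the mother AA and summing P(type A): 1/4·0 + 1/2·1/2 + 1/4·1 = 1/2.
Similarly for Rh via the father's Rh distribution: P(Rh+) = 3/4.
Independent loci: 1/2 × 3/4 = 3/8.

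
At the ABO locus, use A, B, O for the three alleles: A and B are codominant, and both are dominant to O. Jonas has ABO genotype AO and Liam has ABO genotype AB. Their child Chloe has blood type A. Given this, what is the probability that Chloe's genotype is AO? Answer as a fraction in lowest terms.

1/2

Cross AO × AB → 1/4 AA, 1/4 AB, 1/4 AO, 1/4 BO.
Type-A genotypes among offspring: AA (1/4), AO (1/4); total 1/2.
P(AO | type A) = (1/4) / (1/2) = 1/2.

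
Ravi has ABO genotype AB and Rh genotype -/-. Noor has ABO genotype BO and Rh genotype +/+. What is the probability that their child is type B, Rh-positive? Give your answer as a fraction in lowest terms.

ABO cross AB × BO → offspring phenotypes: 1/4 A, 1/2 B, 1/4 AB.
Rh cross -/- × +/+ → 1 Rh+.
Independent loci: P(type B, Rh-positive) = 1/2 × 1 = 1/2.

1/2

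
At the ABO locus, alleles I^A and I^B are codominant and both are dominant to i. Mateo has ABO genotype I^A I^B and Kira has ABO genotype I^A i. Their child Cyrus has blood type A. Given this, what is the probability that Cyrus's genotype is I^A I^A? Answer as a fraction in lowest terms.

1/2

Cross I^A I^B × I^A i → 1/4 I^A I^A, 1/4 I^A I^B, 1/4 I^A i, 1/4 I^B i.
Type-A genotypes among offspring: I^A I^A (1/4), I^A i (1/4); total 1/2.
P(I^A I^A | type A) = (1/4) / (1/2) = 1/2.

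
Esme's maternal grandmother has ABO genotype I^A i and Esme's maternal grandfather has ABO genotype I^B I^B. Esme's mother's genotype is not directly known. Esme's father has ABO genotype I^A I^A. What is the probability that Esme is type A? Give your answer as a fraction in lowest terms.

Esme's mother's ABO genotype from I^A i × I^B I^B: 1/2 I^A I^B, 1/2 I^B i.
Crossing each possibility with the father I^A I^A and summing P(type A): 1/2·1/2 + 1/2·1/2 = 1/2.

1/2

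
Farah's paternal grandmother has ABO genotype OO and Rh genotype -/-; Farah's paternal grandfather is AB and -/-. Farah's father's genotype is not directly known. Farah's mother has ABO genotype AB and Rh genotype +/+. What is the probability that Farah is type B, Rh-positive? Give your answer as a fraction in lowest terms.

Farah's father's ABO genotype from OO × AB: 1/2 AO, 1/2 BO.
Crossing each possibility with the mother AB and summing P(type B): 1/2·1/4 + 1/2·1/2 = 3/8.
Similarly for Rh via the father's Rh distribution: P(Rh+) = 1.
Independent loci: 3/8 × 1 = 3/8.

3/8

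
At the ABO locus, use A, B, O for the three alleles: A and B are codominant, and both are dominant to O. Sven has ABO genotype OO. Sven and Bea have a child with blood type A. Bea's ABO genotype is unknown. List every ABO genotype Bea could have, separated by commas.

AA, AB, AO

For each candidate genotype of Bea, check whether crossing it with OO can produce every observed child phenotype.
  AA → possible child types {A} ✓
  AB → possible child types {A, B} ✓
  AO → possible child types {O, A} ✓
  BB → possible child types {B} ✗
  BO → possible child types {O, B} ✗
  OO → possible child types {O} ✗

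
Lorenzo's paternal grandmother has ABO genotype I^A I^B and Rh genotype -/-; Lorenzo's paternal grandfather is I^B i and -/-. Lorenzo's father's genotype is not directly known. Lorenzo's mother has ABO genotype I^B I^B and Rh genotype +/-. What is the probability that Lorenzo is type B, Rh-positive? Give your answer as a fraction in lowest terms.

Lorenzo's father's ABO genotype from I^A I^B × I^B i: 1/4 I^A I^B, 1/4 I^A i, 1/4 I^B I^B, 1/4 I^B i.
Crossing each possibility with the mother I^B I^B and summing P(type B): 1/4·1/2 + 1/4·1/2 + 1/4·1 + 1/4·1 = 3/4.
Similarly for Rh via the father's Rh distribution: P(Rh+) = 1/2.
Independent loci: 3/4 × 1/2 = 3/8.

3/8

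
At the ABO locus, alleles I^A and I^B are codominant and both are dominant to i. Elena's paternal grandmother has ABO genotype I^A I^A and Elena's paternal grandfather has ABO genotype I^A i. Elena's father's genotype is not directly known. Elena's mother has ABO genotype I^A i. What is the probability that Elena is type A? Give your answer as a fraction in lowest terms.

Elena's father's ABO genotype from I^A I^A × I^A i: 1/2 I^A I^A, 1/2 I^A i.
Crossing each possibility with the mother I^A i and summing P(type A): 1/2·1 + 1/2·3/4 = 7/8.

7/8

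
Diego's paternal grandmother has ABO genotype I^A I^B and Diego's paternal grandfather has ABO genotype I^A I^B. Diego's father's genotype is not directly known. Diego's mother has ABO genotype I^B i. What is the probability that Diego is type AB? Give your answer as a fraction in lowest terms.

Diego's father's ABO genotype from I^A I^B × I^A I^B: 1/4 I^A I^A, 1/2 I^A I^B, 1/4 I^B I^B.
Crossing each possibility with the mother I^B i and summing P(type AB): 1/4·1/2 + 1/2·1/4 + 1/4·0 = 1/4.

1/4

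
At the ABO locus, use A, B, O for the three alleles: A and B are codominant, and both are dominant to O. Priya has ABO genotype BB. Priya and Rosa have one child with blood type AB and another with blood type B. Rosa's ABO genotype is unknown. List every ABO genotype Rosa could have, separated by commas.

For each candidate genotype of Rosa, check whether crossing it with BB can produce every observed child phenotype.
  AA → possible child types {AB} ✗
  AB → possible child types {B, AB} ✓
  AO → possible child types {B, AB} ✓
  BB → possible child types {B} ✗
  BO → possible child types {B} ✗
  OO → possible child types {B} ✗

AB, AO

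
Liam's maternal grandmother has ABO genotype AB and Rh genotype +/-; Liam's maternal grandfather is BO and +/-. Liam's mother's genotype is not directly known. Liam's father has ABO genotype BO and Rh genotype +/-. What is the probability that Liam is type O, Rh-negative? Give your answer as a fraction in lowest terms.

Liam's mother's ABO genotype from AB × BO: 1/4 AB, 1/4 AO, 1/4 BB, 1/4 BO.
Crossing each possibility with the father BO and summing P(type O): 1/4·0 + 1/4·1/4 + 1/4·0 + 1/4·1/4 = 1/8.
Similarly for Rh via the mother's Rh distribution: P(Rh-) = 1/4.
Independent loci: 1/8 × 1/4 = 1/32.

1/32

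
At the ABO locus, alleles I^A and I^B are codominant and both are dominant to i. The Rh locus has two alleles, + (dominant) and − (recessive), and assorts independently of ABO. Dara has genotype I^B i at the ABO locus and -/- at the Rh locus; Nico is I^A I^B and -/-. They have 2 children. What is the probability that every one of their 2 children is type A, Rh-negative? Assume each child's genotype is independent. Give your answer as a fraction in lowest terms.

ABO cross I^B i × I^A I^B → 1/4 A, 1/2 B, 1/4 AB.
Rh cross -/- × -/- → 1 Rh-; so P(type A, Rh-negative) = 1/4 × 1 = 1/4 per child.
All 2 independent: (1/4)^2 = 1/16.

1/16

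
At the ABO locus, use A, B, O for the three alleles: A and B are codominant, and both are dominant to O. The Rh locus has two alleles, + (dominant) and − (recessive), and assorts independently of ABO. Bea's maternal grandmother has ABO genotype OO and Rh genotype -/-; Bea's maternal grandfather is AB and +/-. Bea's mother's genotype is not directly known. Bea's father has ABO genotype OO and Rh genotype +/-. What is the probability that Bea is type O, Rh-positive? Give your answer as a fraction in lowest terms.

Bea's mother's ABO genotype from OO × AB: 1/2 AO, 1/2 BO.
Crossing each possibility with the father OO and summing P(type O): 1/2·1/2 + 1/2·1/2 = 1/2.
Similarly for Rh via the mother's Rh distribution: P(Rh+) = 5/8.
Independent loci: 1/2 × 5/8 = 5/16.

5/16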